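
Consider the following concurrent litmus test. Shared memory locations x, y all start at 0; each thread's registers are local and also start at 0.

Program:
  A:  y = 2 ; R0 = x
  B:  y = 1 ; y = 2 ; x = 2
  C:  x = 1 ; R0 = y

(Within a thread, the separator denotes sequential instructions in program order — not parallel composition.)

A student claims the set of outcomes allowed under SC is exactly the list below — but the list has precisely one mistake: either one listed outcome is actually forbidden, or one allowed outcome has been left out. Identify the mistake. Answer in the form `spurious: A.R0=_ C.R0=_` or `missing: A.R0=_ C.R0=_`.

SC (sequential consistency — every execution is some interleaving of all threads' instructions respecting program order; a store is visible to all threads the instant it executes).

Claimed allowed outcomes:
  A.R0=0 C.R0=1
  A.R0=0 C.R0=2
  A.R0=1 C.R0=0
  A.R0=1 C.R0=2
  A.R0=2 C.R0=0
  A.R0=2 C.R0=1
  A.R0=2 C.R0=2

outcome vector order: (A.R0,C.R0)
[SC] allowed = {<0 1>, <0 2>, <1 0>, <1 1>, <1 2>, <2 0>, <2 1>, <2 2>}
SC∖claimed = {<1 1>}

missing: A.R0=1 C.R0=1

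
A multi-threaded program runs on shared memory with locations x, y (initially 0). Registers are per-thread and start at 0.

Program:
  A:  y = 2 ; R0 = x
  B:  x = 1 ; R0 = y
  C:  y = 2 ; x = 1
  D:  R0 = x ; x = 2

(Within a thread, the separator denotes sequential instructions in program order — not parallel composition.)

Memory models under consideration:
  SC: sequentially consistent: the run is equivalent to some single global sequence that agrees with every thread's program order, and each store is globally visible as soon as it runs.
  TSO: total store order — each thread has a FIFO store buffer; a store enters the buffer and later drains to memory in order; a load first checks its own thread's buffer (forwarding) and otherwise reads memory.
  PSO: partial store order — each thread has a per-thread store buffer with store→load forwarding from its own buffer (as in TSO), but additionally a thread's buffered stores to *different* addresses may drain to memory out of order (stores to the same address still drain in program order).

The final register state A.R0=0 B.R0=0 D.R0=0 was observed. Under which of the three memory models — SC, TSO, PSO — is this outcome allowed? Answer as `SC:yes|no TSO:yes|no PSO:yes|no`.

outcome vector order: (A.R0,B.R0,D.R0)
under SC → (0,2,0), (0,2,1), (1,0,0), (1,0,1), (1,2,0), (1,2,1), (2,0,0), (2,0,1), (2,2,0), (2,2,1)
under TSO → (0,0,0), (0,0,1), (0,2,0), (0,2,1), (1,0,0), (1,0,1), (1,2,0), (1,2,1), (2,0,0), (2,0,1), (2,2,0), (2,2,1)
under PSO → (0,0,0), (0,0,1), (0,2,0), (0,2,1), (1,0,0), (1,0,1), (1,2,0), (1,2,1), (2,0,0), (2,0,1), (2,2,0), (2,2,1)
target (0,0,0) ∈ {TSO,PSO}

SC:no TSO:yes PSO:yes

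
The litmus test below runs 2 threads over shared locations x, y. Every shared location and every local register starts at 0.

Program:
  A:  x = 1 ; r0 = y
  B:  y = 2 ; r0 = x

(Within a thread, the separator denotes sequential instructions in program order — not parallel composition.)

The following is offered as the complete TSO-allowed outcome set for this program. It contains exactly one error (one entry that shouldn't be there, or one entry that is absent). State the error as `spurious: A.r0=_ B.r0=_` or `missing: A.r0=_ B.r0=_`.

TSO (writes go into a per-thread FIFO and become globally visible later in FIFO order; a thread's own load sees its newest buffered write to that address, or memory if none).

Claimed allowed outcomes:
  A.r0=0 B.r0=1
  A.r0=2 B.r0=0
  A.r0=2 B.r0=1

outcome vector order: (A.r0,B.r0)
TSO: 4 outcomes — {(0,0), (0,1), (2,0), (2,1)}
TSO∖claimed = {(0,0)}

missing: A.r0=0 B.r0=0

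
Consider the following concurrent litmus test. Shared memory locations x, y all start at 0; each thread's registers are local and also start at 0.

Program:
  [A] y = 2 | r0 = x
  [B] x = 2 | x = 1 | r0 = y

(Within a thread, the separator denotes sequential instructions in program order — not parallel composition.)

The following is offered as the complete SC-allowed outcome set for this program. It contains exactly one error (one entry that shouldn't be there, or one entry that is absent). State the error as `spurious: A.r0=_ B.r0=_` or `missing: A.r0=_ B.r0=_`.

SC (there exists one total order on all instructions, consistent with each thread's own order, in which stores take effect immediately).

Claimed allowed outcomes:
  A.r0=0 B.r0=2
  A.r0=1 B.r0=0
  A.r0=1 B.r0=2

missing: A.r0=2 B.r0=2

outcome vector order: (A.r0,B.r0)
SC: 4 outcomes — {0/2 1/0 1/2 2/2}
SC∖claimed = {2/2}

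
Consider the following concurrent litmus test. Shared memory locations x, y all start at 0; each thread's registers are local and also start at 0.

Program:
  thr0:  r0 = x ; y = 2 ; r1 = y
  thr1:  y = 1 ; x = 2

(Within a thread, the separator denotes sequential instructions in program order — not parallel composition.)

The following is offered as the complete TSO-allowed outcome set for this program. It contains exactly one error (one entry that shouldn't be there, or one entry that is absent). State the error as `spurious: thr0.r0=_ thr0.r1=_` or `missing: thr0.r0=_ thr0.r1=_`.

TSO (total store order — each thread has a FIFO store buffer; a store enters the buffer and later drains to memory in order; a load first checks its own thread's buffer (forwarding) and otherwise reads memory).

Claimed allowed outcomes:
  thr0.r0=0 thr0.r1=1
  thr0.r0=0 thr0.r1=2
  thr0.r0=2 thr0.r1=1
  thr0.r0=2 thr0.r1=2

outcome vector order: (thr0.r0,thr0.r1)
TSO (3): (0,1), (0,2), (2,2)
claimed∖TSO = {(2,1)}

spurious: thr0.r0=2 thr0.r1=1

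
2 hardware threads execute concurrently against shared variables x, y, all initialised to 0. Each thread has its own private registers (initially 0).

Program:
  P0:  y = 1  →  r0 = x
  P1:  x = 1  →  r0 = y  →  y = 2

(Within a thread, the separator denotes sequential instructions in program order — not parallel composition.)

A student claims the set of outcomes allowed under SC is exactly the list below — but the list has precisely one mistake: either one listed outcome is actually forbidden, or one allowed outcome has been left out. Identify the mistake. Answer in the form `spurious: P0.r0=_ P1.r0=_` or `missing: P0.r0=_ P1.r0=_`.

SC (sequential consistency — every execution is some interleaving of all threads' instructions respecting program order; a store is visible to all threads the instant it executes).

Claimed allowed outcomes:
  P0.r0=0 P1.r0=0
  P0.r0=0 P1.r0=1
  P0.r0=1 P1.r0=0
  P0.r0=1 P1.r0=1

spurious: P0.r0=0 P1.r0=0

outcome vector order: (P0.r0,P1.r0)
SC: 3 outcomes — {<0 1> <1 0> <1 1>}
claimed∖SC = {<0 0>}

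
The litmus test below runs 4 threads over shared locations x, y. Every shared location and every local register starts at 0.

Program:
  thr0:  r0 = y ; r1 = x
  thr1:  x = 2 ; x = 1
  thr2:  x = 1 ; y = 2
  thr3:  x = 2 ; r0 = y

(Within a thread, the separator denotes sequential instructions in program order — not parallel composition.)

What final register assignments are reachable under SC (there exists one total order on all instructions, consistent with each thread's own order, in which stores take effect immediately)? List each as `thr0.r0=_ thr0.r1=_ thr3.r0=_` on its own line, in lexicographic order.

outcome vector order: (thr0.r0,thr0.r1,thr3.r0)
|SC outcomes| = 10

thr0.r0=0 thr0.r1=0 thr3.r0=0
thr0.r0=0 thr0.r1=0 thr3.r0=2
thr0.r0=0 thr0.r1=1 thr3.r0=0
thr0.r0=0 thr0.r1=1 thr3.r0=2
thr0.r0=0 thr0.r1=2 thr3.r0=0
thr0.r0=0 thr0.r1=2 thr3.r0=2
thr0.r0=2 thr0.r1=1 thr3.r0=0
thr0.r0=2 thr0.r1=1 thr3.r0=2
thr0.r0=2 thr0.r1=2 thr3.r0=0
thr0.r0=2 thr0.r1=2 thr3.r0=2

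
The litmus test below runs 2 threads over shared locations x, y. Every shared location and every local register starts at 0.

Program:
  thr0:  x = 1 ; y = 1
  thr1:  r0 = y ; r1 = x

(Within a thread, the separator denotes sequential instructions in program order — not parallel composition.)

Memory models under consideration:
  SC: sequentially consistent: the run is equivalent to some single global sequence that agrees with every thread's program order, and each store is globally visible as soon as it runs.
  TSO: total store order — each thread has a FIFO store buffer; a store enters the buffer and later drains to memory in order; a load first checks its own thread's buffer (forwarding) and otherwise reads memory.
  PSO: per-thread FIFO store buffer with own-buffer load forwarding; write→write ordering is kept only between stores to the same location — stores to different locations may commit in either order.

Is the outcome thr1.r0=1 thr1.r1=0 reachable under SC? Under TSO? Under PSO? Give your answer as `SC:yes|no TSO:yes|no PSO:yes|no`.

SC:no TSO:no PSO:yes

outcome vector order: (thr1.r0,thr1.r1)
SC (3): 0/0; 0/1; 1/1
TSO (3): 0/0; 0/1; 1/1
PSO (4): 0/0; 0/1; 1/0; 1/1
target 1/0 ∈ {PSO}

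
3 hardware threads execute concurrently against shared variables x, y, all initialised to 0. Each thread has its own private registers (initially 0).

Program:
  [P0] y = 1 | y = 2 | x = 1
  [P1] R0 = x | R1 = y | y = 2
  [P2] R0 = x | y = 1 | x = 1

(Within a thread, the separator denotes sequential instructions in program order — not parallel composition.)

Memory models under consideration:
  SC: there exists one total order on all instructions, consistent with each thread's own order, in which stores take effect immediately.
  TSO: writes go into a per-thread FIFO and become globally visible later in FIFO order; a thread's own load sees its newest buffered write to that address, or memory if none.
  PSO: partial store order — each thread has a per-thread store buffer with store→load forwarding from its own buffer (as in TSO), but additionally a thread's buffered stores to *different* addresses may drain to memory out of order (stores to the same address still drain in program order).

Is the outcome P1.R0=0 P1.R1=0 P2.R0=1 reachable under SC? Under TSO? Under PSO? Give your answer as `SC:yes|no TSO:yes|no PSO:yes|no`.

SC:yes TSO:yes PSO:yes

outcome vector order: (P1.R0,P1.R1,P2.R0)
under SC → 0/0/0 0/0/1 0/1/0 0/1/1 0/2/0 0/2/1 1/1/0 1/1/1 1/2/0 1/2/1
under TSO → 0/0/0 0/0/1 0/1/0 0/1/1 0/2/0 0/2/1 1/1/0 1/1/1 1/2/0 1/2/1
under PSO → 0/0/0 0/0/1 0/1/0 0/1/1 0/2/0 0/2/1 1/0/0 1/0/1 1/1/0 1/1/1 1/2/0 1/2/1
target 0/0/1 ∈ {SC,TSO,PSO}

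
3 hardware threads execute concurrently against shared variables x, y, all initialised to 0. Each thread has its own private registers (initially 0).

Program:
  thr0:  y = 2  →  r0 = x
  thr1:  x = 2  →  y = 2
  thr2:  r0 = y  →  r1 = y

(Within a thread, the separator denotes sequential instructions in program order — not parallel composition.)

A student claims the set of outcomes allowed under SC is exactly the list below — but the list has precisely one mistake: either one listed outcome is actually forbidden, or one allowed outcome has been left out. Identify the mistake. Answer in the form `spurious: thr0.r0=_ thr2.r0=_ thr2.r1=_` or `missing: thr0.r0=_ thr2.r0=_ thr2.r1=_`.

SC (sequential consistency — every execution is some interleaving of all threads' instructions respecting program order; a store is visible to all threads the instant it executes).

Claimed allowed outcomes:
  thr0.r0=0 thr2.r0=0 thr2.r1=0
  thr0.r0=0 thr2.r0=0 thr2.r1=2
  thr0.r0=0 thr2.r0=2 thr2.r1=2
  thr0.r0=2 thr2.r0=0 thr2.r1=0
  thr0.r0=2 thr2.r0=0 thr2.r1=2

missing: thr0.r0=2 thr2.r0=2 thr2.r1=2

outcome vector order: (thr0.r0,thr2.r0,thr2.r1)
SC: 6 outcomes — {(0,0,0), (0,0,2), (0,2,2), (2,0,0), (2,0,2), (2,2,2)}
SC∖claimed = {(2,2,2)}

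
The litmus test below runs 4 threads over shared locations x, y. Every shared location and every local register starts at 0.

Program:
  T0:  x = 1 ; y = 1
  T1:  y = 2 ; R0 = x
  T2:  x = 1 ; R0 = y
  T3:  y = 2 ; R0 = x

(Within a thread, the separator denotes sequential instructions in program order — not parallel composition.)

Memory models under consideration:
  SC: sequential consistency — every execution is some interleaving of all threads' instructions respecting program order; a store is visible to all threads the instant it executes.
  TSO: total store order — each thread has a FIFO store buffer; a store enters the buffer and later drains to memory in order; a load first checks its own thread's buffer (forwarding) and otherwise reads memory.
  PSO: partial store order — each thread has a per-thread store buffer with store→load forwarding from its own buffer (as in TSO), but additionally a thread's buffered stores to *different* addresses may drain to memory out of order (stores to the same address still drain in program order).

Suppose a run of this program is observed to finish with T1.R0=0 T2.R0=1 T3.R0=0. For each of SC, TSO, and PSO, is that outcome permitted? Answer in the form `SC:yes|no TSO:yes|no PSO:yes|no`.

outcome vector order: (T1.R0,T2.R0,T3.R0)
SC: 9 outcomes — {<0 1 0>; <0 1 1>; <0 2 0>; <0 2 1>; <1 0 1>; <1 1 0>; <1 1 1>; <1 2 0>; <1 2 1>}
TSO: 12 outcomes — {<0 0 0>; <0 0 1>; <0 1 0>; <0 1 1>; <0 2 0>; <0 2 1>; <1 0 0>; <1 0 1>; <1 1 0>; <1 1 1>; <1 2 0>; <1 2 1>}
PSO: 12 outcomes — {<0 0 0>; <0 0 1>; <0 1 0>; <0 1 1>; <0 2 0>; <0 2 1>; <1 0 0>; <1 0 1>; <1 1 0>; <1 1 1>; <1 2 0>; <1 2 1>}
target <0 1 0> ∈ {SC,TSO,PSO}

SC:yes TSO:yes PSO:yes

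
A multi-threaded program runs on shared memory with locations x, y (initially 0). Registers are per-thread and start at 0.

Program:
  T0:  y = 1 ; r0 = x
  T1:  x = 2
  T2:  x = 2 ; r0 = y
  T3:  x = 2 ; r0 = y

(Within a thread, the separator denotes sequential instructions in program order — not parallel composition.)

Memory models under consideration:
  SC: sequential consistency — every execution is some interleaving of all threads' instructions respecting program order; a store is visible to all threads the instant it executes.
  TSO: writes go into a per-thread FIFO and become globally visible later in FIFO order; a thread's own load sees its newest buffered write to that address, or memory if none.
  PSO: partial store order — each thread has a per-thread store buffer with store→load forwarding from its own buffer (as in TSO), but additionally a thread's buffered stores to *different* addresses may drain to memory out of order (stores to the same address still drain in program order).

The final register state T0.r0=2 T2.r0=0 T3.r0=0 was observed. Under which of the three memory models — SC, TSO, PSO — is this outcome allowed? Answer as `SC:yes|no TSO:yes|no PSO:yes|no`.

SC:yes TSO:yes PSO:yes

outcome vector order: (T0.r0,T2.r0,T3.r0)
[SC] allowed = {0/1/1 2/0/0 2/0/1 2/1/0 2/1/1}
[TSO] allowed = {0/0/0 0/0/1 0/1/0 0/1/1 2/0/0 2/0/1 2/1/0 2/1/1}
[PSO] allowed = {0/0/0 0/0/1 0/1/0 0/1/1 2/0/0 2/0/1 2/1/0 2/1/1}
target 2/0/0 ∈ {SC,TSO,PSO}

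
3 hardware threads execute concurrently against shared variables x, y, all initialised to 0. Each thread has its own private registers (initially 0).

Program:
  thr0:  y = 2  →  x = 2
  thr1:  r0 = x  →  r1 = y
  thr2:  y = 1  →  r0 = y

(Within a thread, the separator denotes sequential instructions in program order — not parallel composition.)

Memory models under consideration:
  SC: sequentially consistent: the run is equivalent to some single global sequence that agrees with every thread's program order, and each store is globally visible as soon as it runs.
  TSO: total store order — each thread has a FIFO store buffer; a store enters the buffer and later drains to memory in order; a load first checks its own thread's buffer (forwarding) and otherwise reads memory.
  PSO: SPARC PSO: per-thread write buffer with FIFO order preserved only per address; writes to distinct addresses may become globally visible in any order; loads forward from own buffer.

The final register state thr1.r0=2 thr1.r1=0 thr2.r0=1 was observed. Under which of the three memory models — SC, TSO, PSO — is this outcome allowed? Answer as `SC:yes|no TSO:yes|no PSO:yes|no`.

outcome vector order: (thr1.r0,thr1.r1,thr2.r0)
under SC → (0,0,1); (0,0,2); (0,1,1); (0,1,2); (0,2,1); (0,2,2); (2,1,1); (2,2,1); (2,2,2)
under TSO → (0,0,1); (0,0,2); (0,1,1); (0,1,2); (0,2,1); (0,2,2); (2,1,1); (2,2,1); (2,2,2)
under PSO → (0,0,1); (0,0,2); (0,1,1); (0,1,2); (0,2,1); (0,2,2); (2,0,1); (2,0,2); (2,1,1); (2,1,2); (2,2,1); (2,2,2)
target (2,0,1) ∈ {PSO}

SC:no TSO:no PSO:yes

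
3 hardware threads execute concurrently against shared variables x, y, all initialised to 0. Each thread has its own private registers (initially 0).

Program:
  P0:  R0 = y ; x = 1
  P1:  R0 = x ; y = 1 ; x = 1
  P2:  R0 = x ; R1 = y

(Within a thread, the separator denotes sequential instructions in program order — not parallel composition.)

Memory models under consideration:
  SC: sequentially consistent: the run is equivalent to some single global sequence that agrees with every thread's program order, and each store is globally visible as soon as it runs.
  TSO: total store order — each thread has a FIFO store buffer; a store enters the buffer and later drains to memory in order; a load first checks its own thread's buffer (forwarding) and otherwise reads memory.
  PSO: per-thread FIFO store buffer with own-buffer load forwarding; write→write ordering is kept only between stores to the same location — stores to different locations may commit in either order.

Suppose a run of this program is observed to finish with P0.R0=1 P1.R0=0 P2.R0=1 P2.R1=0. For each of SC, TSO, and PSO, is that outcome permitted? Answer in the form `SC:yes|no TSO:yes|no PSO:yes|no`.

SC:no TSO:no PSO:yes

outcome vector order: (P0.R0,P1.R0,P2.R0,P2.R1)
SC: 11 outcomes — {(0,0,0,0); (0,0,0,1); (0,0,1,0); (0,0,1,1); (0,1,0,0); (0,1,0,1); (0,1,1,0); (0,1,1,1); (1,0,0,0); (1,0,0,1); (1,0,1,1)}
TSO: 11 outcomes — {(0,0,0,0); (0,0,0,1); (0,0,1,0); (0,0,1,1); (0,1,0,0); (0,1,0,1); (0,1,1,0); (0,1,1,1); (1,0,0,0); (1,0,0,1); (1,0,1,1)}
PSO: 12 outcomes — {(0,0,0,0); (0,0,0,1); (0,0,1,0); (0,0,1,1); (0,1,0,0); (0,1,0,1); (0,1,1,0); (0,1,1,1); (1,0,0,0); (1,0,0,1); (1,0,1,0); (1,0,1,1)}
target (1,0,1,0) ∈ {PSO}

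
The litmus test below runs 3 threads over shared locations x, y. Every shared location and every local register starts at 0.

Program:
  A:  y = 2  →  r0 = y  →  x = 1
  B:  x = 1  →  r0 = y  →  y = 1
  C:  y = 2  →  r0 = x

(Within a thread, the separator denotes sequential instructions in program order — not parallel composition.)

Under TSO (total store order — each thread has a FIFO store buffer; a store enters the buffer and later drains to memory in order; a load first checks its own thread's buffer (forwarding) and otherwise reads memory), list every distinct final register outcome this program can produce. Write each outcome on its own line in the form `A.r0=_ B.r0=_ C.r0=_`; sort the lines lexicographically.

A.r0=1 B.r0=0 C.r0=0
A.r0=1 B.r0=0 C.r0=1
A.r0=1 B.r0=2 C.r0=0
A.r0=1 B.r0=2 C.r0=1
A.r0=2 B.r0=0 C.r0=0
A.r0=2 B.r0=0 C.r0=1
A.r0=2 B.r0=2 C.r0=0
A.r0=2 B.r0=2 C.r0=1

outcome vector order: (A.r0,B.r0,C.r0)
|TSO outcomes| = 8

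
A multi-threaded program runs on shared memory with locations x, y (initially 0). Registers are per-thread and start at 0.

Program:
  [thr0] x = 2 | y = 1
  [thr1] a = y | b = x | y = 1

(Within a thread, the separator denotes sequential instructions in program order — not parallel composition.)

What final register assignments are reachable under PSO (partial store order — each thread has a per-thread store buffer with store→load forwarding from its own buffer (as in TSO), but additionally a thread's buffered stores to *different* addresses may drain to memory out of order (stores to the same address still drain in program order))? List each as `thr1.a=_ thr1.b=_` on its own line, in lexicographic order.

thr1.a=0 thr1.b=0
thr1.a=0 thr1.b=2
thr1.a=1 thr1.b=0
thr1.a=1 thr1.b=2

outcome vector order: (thr1.a,thr1.b)
|PSO outcomes| = 4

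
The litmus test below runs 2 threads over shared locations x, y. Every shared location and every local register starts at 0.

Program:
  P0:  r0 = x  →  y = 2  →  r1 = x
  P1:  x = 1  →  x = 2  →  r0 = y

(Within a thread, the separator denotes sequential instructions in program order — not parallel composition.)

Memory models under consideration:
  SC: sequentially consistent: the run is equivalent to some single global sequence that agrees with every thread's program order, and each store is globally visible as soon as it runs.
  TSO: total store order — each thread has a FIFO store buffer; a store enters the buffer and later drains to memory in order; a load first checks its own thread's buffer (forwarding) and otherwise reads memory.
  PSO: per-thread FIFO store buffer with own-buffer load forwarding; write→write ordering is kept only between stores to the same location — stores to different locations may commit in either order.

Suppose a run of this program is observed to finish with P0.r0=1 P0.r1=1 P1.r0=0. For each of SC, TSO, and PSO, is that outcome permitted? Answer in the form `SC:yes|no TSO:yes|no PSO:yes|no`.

outcome vector order: (P0.r0,P0.r1,P1.r0)
SC (9): <0 0 2>, <0 1 2>, <0 2 0>, <0 2 2>, <1 1 2>, <1 2 0>, <1 2 2>, <2 2 0>, <2 2 2>
TSO (12): <0 0 0>, <0 0 2>, <0 1 0>, <0 1 2>, <0 2 0>, <0 2 2>, <1 1 0>, <1 1 2>, <1 2 0>, <1 2 2>, <2 2 0>, <2 2 2>
PSO (12): <0 0 0>, <0 0 2>, <0 1 0>, <0 1 2>, <0 2 0>, <0 2 2>, <1 1 0>, <1 1 2>, <1 2 0>, <1 2 2>, <2 2 0>, <2 2 2>
target <1 1 0> ∈ {TSO,PSO}

SC:no TSO:yes PSO:yes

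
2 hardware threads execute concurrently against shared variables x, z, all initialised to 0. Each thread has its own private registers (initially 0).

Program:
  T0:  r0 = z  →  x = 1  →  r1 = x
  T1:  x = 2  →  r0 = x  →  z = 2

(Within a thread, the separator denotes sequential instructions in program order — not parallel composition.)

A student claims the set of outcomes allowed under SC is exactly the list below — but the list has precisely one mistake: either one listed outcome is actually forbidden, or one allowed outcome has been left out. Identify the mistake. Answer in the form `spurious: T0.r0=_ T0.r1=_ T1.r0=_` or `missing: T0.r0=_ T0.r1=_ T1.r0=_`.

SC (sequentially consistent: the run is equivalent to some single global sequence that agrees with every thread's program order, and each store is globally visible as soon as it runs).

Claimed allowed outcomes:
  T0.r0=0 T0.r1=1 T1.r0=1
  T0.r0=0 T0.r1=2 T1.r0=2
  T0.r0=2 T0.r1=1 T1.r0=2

missing: T0.r0=0 T0.r1=1 T1.r0=2

outcome vector order: (T0.r0,T0.r1,T1.r0)
SC (4): 011; 012; 022; 212
SC∖claimed = {012}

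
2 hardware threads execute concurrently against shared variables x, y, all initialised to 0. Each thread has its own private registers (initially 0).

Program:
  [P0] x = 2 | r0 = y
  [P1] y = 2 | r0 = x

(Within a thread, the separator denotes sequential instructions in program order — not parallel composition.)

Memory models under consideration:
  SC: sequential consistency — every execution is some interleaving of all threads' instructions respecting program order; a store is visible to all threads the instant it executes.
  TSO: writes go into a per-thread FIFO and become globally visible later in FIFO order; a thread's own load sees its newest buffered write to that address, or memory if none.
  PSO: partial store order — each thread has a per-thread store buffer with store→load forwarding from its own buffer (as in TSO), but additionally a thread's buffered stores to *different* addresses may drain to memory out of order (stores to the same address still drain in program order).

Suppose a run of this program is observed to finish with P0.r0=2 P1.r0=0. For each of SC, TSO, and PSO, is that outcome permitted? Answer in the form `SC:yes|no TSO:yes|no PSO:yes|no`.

SC:yes TSO:yes PSO:yes

outcome vector order: (P0.r0,P1.r0)
under SC → (0,2); (2,0); (2,2)
under TSO → (0,0); (0,2); (2,0); (2,2)
under PSO → (0,0); (0,2); (2,0); (2,2)
target (2,0) ∈ {SC,TSO,PSO}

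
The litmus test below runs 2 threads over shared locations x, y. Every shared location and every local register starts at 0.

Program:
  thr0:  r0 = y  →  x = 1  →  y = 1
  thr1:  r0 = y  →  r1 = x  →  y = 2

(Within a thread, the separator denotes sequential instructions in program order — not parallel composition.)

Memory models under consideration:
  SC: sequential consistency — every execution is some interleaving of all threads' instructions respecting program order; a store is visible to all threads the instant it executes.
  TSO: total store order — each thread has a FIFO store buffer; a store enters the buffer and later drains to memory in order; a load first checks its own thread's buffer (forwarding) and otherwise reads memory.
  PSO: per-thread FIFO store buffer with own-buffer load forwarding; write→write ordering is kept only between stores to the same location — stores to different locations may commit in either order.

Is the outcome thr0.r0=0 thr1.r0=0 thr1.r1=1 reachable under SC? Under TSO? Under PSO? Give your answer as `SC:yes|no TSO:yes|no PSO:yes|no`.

outcome vector order: (thr0.r0,thr1.r0,thr1.r1)
SC: 4 outcomes — {<0 0 0> <0 0 1> <0 1 1> <2 0 0>}
TSO: 4 outcomes — {<0 0 0> <0 0 1> <0 1 1> <2 0 0>}
PSO: 5 outcomes — {<0 0 0> <0 0 1> <0 1 0> <0 1 1> <2 0 0>}
target <0 0 1> ∈ {SC,TSO,PSO}

SC:yes TSO:yes PSO:yes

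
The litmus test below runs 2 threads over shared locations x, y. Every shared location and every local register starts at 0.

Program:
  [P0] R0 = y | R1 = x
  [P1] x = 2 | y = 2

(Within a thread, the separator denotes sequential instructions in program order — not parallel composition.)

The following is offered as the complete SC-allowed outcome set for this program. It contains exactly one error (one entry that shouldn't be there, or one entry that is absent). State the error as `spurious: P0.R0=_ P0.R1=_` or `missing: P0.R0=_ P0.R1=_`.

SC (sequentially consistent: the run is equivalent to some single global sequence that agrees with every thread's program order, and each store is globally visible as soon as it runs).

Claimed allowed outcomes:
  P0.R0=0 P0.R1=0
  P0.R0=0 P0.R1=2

missing: P0.R0=2 P0.R1=2

outcome vector order: (P0.R0,P0.R1)
[SC] allowed = {<0 0>; <0 2>; <2 2>}
SC∖claimed = {<2 2>}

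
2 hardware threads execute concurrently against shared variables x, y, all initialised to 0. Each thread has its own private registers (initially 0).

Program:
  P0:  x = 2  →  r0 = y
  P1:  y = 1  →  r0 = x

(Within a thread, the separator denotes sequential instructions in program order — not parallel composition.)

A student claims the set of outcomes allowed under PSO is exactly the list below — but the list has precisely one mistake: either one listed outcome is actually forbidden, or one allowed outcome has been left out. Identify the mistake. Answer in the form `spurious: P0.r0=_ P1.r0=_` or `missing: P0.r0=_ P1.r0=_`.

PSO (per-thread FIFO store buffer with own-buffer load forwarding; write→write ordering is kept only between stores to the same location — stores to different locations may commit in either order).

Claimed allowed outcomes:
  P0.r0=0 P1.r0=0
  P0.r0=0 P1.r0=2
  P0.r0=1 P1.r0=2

missing: P0.r0=1 P1.r0=0

outcome vector order: (P0.r0,P1.r0)
under PSO → <0 0>, <0 2>, <1 0>, <1 2>
PSO∖claimed = {<1 0>}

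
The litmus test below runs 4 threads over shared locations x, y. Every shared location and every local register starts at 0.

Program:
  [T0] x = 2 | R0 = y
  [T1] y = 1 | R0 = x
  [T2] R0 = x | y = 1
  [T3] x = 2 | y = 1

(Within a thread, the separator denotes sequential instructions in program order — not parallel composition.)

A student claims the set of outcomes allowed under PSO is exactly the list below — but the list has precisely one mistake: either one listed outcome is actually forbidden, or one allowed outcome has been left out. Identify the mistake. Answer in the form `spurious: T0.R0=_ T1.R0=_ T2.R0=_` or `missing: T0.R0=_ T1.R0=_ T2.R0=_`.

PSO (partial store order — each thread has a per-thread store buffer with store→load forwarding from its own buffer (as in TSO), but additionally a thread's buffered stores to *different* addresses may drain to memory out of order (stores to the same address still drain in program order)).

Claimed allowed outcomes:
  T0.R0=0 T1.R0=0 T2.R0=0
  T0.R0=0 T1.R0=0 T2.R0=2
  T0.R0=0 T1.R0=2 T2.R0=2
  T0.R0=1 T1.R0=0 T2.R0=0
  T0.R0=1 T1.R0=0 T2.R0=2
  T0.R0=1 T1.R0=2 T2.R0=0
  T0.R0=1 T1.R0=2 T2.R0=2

missing: T0.R0=0 T1.R0=2 T2.R0=0

outcome vector order: (T0.R0,T1.R0,T2.R0)
under PSO → 0/0/0 0/0/2 0/2/0 0/2/2 1/0/0 1/0/2 1/2/0 1/2/2
PSO∖claimed = {0/2/0}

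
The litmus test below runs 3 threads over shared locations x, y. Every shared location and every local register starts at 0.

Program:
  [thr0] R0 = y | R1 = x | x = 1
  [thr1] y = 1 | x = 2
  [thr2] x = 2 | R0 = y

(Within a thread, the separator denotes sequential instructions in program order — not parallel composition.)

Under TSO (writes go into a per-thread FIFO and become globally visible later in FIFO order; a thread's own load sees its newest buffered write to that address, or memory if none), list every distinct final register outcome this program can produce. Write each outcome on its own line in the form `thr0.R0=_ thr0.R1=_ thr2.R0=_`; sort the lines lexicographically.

thr0.R0=0 thr0.R1=0 thr2.R0=0
thr0.R0=0 thr0.R1=0 thr2.R0=1
thr0.R0=0 thr0.R1=2 thr2.R0=0
thr0.R0=0 thr0.R1=2 thr2.R0=1
thr0.R0=1 thr0.R1=0 thr2.R0=0
thr0.R0=1 thr0.R1=0 thr2.R0=1
thr0.R0=1 thr0.R1=2 thr2.R0=0
thr0.R0=1 thr0.R1=2 thr2.R0=1

outcome vector order: (thr0.R0,thr0.R1,thr2.R0)
|TSO outcomes| = 8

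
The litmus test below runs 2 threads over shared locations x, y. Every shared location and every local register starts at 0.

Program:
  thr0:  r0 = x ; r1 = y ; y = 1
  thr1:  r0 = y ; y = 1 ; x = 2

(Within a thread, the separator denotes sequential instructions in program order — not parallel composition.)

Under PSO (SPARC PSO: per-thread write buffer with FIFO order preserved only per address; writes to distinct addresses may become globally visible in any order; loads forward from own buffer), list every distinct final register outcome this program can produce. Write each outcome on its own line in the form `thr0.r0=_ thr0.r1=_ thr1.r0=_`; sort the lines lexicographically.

outcome vector order: (thr0.r0,thr0.r1,thr1.r0)
|PSO outcomes| = 5

thr0.r0=0 thr0.r1=0 thr1.r0=0
thr0.r0=0 thr0.r1=0 thr1.r0=1
thr0.r0=0 thr0.r1=1 thr1.r0=0
thr0.r0=2 thr0.r1=0 thr1.r0=0
thr0.r0=2 thr0.r1=1 thr1.r0=0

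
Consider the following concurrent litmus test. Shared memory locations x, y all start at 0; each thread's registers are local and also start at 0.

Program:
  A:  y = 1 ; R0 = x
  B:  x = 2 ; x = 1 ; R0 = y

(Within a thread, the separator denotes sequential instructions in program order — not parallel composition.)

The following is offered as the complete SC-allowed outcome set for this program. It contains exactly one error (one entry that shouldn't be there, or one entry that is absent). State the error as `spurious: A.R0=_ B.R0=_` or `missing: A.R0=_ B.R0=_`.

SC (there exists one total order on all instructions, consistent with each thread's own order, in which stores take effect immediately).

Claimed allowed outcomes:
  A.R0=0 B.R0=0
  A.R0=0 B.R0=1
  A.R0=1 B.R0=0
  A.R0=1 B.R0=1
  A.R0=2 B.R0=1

spurious: A.R0=0 B.R0=0

outcome vector order: (A.R0,B.R0)
SC: 4 outcomes — {0/1 1/0 1/1 2/1}
claimed∖SC = {0/0}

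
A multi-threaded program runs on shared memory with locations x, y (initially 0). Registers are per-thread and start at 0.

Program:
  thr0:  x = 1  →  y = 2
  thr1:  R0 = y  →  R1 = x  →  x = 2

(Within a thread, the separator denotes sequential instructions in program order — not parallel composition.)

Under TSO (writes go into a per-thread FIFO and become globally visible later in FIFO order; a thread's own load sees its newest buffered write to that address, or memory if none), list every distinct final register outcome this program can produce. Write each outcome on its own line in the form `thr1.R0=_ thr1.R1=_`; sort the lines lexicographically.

thr1.R0=0 thr1.R1=0
thr1.R0=0 thr1.R1=1
thr1.R0=2 thr1.R1=1

outcome vector order: (thr1.R0,thr1.R1)
|TSO outcomes| = 3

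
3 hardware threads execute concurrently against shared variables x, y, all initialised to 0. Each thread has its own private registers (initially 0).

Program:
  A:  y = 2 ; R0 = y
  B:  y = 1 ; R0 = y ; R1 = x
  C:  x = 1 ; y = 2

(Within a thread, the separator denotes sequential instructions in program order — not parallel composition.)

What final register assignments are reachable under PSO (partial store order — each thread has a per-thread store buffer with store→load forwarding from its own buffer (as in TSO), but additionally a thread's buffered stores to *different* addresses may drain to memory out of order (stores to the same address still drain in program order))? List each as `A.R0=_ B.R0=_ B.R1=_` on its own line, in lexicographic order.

outcome vector order: (A.R0,B.R0,B.R1)
|PSO outcomes| = 8

A.R0=1 B.R0=1 B.R1=0
A.R0=1 B.R0=1 B.R1=1
A.R0=1 B.R0=2 B.R1=0
A.R0=1 B.R0=2 B.R1=1
A.R0=2 B.R0=1 B.R1=0
A.R0=2 B.R0=1 B.R1=1
A.R0=2 B.R0=2 B.R1=0
A.R0=2 B.R0=2 B.R1=1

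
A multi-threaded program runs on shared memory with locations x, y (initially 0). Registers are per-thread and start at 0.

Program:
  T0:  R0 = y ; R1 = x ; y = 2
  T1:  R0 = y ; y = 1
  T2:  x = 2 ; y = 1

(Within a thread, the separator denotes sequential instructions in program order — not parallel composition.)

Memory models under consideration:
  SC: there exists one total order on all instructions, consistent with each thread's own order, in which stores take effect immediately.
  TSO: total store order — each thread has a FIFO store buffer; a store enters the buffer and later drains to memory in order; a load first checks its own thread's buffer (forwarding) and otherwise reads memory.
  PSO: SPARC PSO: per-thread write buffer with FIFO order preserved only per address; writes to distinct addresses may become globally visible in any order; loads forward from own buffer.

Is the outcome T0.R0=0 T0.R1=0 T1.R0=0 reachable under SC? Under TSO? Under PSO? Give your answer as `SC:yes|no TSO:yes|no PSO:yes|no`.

SC:yes TSO:yes PSO:yes

outcome vector order: (T0.R0,T0.R1,T1.R0)
SC: 10 outcomes — {0/0/0 0/0/1 0/0/2 0/2/0 0/2/1 0/2/2 1/0/0 1/2/0 1/2/1 1/2/2}
TSO: 10 outcomes — {0/0/0 0/0/1 0/0/2 0/2/0 0/2/1 0/2/2 1/0/0 1/2/0 1/2/1 1/2/2}
PSO: 12 outcomes — {0/0/0 0/0/1 0/0/2 0/2/0 0/2/1 0/2/2 1/0/0 1/0/1 1/0/2 1/2/0 1/2/1 1/2/2}
target 0/0/0 ∈ {SC,TSO,PSO}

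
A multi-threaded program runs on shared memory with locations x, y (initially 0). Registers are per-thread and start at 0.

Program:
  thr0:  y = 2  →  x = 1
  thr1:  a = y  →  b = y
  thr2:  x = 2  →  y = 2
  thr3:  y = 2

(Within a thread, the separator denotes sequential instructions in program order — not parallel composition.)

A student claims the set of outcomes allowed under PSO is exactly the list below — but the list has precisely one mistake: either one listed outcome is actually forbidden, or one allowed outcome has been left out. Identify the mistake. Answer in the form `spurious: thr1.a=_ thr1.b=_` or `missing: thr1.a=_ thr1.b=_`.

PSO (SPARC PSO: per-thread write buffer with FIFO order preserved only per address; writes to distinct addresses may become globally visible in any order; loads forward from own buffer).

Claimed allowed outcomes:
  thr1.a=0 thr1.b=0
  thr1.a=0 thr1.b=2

missing: thr1.a=2 thr1.b=2

outcome vector order: (thr1.a,thr1.b)
PSO: 3 outcomes — {(0,0), (0,2), (2,2)}
PSO∖claimed = {(2,2)}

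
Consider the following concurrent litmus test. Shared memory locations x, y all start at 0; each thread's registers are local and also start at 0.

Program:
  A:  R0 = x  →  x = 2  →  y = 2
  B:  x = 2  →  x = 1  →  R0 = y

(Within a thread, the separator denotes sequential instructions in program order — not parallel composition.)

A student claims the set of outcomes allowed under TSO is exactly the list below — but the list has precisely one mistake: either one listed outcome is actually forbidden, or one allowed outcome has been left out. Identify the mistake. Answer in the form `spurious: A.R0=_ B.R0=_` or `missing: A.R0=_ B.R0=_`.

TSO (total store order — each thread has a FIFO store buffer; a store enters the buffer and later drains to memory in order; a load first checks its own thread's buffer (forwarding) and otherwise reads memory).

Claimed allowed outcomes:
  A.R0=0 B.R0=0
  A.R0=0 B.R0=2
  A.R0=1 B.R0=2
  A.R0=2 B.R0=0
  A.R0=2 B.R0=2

outcome vector order: (A.R0,B.R0)
under TSO → <0 0>, <0 2>, <1 0>, <1 2>, <2 0>, <2 2>
TSO∖claimed = {<1 0>}

missing: A.R0=1 B.R0=0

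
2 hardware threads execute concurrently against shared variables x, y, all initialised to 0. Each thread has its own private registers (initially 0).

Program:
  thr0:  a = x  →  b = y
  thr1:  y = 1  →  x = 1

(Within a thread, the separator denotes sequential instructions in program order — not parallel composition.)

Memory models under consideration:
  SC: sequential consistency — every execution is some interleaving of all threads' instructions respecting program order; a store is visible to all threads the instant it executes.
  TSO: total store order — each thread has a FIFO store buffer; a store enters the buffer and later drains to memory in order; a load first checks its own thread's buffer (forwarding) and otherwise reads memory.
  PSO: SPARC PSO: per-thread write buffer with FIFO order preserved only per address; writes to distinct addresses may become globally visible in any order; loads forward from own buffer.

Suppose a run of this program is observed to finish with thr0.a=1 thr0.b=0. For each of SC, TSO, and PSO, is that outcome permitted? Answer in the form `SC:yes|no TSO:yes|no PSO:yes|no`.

SC:no TSO:no PSO:yes

outcome vector order: (thr0.a,thr0.b)
under SC → 00; 01; 11
under TSO → 00; 01; 11
under PSO → 00; 01; 10; 11
target 10 ∈ {PSO}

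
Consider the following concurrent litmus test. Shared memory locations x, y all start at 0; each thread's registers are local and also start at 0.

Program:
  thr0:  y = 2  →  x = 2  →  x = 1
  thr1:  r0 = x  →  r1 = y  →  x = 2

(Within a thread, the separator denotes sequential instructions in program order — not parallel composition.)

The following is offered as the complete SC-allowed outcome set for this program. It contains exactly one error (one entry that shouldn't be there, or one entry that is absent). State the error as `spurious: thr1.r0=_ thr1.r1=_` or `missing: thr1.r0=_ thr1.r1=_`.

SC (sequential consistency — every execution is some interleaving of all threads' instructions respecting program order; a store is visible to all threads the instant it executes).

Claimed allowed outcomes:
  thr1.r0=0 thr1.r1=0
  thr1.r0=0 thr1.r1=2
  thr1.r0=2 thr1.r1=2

outcome vector order: (thr1.r0,thr1.r1)
SC (4): 00, 02, 12, 22
SC∖claimed = {12}

missing: thr1.r0=1 thr1.r1=2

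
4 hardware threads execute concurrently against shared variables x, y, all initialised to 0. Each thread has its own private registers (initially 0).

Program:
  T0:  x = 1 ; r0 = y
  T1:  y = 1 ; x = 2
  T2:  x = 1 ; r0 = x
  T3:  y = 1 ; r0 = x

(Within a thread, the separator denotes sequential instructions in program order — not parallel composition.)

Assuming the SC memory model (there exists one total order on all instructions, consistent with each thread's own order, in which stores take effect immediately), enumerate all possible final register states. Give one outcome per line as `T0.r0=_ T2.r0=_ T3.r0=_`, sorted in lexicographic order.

T0.r0=0 T2.r0=1 T3.r0=1
T0.r0=0 T2.r0=1 T3.r0=2
T0.r0=0 T2.r0=2 T3.r0=1
T0.r0=0 T2.r0=2 T3.r0=2
T0.r0=1 T2.r0=1 T3.r0=0
T0.r0=1 T2.r0=1 T3.r0=1
T0.r0=1 T2.r0=1 T3.r0=2
T0.r0=1 T2.r0=2 T3.r0=0
T0.r0=1 T2.r0=2 T3.r0=1
T0.r0=1 T2.r0=2 T3.r0=2

outcome vector order: (T0.r0,T2.r0,T3.r0)
|SC outcomes| = 10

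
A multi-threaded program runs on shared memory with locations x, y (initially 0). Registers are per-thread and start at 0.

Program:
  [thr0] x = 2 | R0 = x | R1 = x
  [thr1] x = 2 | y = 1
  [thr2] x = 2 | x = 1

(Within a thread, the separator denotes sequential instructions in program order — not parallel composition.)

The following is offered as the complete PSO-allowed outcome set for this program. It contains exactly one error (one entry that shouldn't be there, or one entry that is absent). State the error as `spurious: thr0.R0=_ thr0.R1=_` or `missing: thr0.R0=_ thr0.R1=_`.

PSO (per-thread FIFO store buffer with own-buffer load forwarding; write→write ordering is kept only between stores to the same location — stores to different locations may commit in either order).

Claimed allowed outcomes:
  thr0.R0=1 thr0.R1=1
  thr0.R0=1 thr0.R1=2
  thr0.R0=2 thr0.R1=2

missing: thr0.R0=2 thr0.R1=1

outcome vector order: (thr0.R0,thr0.R1)
under PSO → 11, 12, 21, 22
PSO∖claimed = {21}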